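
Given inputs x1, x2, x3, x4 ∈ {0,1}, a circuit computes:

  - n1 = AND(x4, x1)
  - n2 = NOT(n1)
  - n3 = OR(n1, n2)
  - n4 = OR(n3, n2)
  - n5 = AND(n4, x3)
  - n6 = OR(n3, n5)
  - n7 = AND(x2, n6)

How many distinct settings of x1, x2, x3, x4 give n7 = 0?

n7 = AND(x2, n6) must be 0, so at least one of x2, n6 is 0.
Enumerating the 16 input combinations, 8 give n7 = 0 and 8 give n7 = 1.

8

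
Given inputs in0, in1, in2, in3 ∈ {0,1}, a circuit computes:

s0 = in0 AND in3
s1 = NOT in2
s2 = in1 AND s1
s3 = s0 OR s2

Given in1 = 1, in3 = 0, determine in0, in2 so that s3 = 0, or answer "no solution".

s3 = s0 OR s2 must be 0, so both s0 = 0 and s2 = 0.
s0 = in0 AND in3 must be 0, so at least one of in0, in3 is 0.
Check with in1 = 1, in3 = 0 and in0=1, in2=1:
s0 = in0 AND in3 = 1 AND 0 = 0
s1 = NOT in2 = NOT 1 = 0
s2 = in1 AND s1 = 1 AND 0 = 0
s3 = s0 OR s2 = 0 OR 0 = 0
So s3 = 0.

in0=1, in2=1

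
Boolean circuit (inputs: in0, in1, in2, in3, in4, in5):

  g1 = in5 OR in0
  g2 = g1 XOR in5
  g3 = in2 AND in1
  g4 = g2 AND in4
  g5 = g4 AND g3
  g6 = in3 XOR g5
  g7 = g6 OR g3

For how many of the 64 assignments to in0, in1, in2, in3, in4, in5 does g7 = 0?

g7 = g6 OR g3 must be 0, so both g6 = 0 and g3 = 0.
Enumerating the 64 input combinations, 24 give g7 = 0 and 40 give g7 = 1.

24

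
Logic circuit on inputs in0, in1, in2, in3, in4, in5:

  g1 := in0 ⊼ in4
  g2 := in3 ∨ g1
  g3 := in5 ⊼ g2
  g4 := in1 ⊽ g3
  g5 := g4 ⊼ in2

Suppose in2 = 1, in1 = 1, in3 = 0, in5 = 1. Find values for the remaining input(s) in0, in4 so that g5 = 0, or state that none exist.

With in2 = 1, in1 = 1, in3 = 0, in5 = 1 fixed, none of the 4 settings of in0, in4 give g5 = 0.
For example, with in0=0, in4=1:
g1 = in0 ⊼ in4 = 0 ⊼ 1 = 1
g2 = in3 ∨ g1 = 0 ∨ 1 = 1
g3 = in5 ⊼ g2 = 1 ⊼ 1 = 0
g4 = in1 ⊽ g3 = 1 ⊽ 0 = 0
g5 = g4 ⊼ in2 = 0 ⊼ 1 = 1
giving g5 = 1 ≠ 0.

no solution exists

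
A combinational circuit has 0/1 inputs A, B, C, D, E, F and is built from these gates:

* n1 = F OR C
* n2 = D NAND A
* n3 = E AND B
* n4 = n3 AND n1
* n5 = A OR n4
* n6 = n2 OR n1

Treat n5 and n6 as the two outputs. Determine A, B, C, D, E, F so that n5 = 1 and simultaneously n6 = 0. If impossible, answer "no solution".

Check with A=1, B=0, C=0, D=1, E=0, F=0:
n1 = F OR C = 0 OR 0 = 0
n2 = D NAND A = 1 NAND 1 = 0
n3 = E AND B = 0 AND 0 = 0
n4 = n3 AND n1 = 0 AND 0 = 0
n5 = A OR n4 = 1 OR 0 = 1
n6 = n2 OR n1 = 0 OR 0 = 0
So n5 = 1 and n6 = 0.

A=1, B=0, C=0, D=1, E=0, F=0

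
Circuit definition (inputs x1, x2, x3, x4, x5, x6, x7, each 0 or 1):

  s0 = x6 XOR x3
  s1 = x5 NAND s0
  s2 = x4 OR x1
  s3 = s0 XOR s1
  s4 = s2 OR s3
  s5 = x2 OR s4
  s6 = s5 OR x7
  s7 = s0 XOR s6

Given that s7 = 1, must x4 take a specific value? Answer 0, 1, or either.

either

Both values of x4 occur among assignments with s7 = 1:
  x4=0: x1=0, x2=0, x3=0, x4=0, x5=0, x6=0, x7=0
  x4=1: x1=0, x2=0, x3=0, x4=1, x5=0, x6=0, x7=0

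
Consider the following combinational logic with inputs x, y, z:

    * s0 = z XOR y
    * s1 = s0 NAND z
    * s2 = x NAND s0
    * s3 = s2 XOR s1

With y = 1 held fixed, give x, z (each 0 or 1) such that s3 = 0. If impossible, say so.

s3 = s2 XOR s1 must be 0, so s2 and s1 are equal.
Check with y = 1 and x=0, z=1:
s0 = z XOR y = 1 XOR 1 = 0
s1 = s0 NAND z = 0 NAND 1 = 1
s2 = x NAND s0 = 0 NAND 0 = 1
s3 = s2 XOR s1 = 1 XOR 1 = 0
So s3 = 0.

x=0 z=1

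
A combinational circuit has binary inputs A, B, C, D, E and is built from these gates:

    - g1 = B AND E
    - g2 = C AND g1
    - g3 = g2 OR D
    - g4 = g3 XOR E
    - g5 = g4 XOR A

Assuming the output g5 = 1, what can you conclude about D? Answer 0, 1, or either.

Both values of D occur among assignments with g5 = 1:
  D=0: A=0, B=0, C=0, D=0, E=1
  D=1: A=0, B=0, C=0, D=1, E=0

either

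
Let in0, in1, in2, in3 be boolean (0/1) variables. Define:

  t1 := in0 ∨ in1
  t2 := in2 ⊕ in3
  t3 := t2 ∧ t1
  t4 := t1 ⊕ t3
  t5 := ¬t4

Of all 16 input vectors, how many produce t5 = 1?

t5 = ¬t4 must be 1, so t4 = 0.
Enumerating the 16 input combinations, 10 give t5 = 1 and 6 give t5 = 0.

10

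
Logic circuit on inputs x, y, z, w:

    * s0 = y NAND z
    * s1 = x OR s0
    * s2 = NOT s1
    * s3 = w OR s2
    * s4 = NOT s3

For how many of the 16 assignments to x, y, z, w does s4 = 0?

9

s4 = NOT s3 must be 0, so s3 = 1.
Enumerating the 16 input combinations, 9 give s4 = 0 and 7 give s4 = 1.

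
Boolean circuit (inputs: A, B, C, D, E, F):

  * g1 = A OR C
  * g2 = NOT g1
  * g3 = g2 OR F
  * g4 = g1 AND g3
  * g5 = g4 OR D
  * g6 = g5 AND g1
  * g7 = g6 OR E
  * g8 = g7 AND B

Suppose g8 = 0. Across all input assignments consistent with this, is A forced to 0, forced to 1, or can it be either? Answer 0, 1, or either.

either

Both values of A occur among assignments with g8 = 0:
  A=0: A=0, B=0, C=0, D=0, E=0, F=0
  A=1: A=1, B=0, C=0, D=0, E=0, F=0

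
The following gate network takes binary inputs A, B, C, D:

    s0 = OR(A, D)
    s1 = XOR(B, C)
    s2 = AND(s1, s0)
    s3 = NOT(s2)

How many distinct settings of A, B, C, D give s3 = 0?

s3 = NOT(s2) must be 0, so s2 = 1.
Satisfying assignments:
  A=0, B=0, C=1, D=1
  A=0, B=1, C=0, D=1
  A=1, B=0, C=1, D=0
  A=1, B=0, C=1, D=1
  A=1, B=1, C=0, D=0
  A=1, B=1, C=0, D=1

6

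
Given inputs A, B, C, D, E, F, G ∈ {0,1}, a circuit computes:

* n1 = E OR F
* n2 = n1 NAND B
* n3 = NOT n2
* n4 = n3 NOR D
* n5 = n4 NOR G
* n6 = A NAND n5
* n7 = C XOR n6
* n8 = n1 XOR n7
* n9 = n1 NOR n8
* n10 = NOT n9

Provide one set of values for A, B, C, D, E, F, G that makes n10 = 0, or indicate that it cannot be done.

n10 = NOT n9 must be 0, so n9 = 1.
Check with A=1, B=1, C=1, D=1, E=0, F=0, G=1:
n1 = E OR F = 0 OR 0 = 0
n2 = n1 NAND B = 0 NAND 1 = 1
n3 = NOT n2 = NOT 1 = 0
n4 = n3 NOR D = 0 NOR 1 = 0
n5 = n4 NOR G = 0 NOR 1 = 0
n6 = A NAND n5 = 1 NAND 0 = 1
n7 = C XOR n6 = 1 XOR 1 = 0
n8 = n1 XOR n7 = 0 XOR 0 = 0
n9 = n1 NOR n8 = 0 NOR 0 = 1
n10 = NOT n9 = NOT 1 = 0
So n10 = 0 as required.

A=1, B=1, C=1, D=1, E=0, F=0, G=1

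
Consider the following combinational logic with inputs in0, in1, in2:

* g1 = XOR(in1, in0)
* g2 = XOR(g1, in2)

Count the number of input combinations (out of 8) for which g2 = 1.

4

g2 = XOR(g1, in2) must be 1, so g1 and in2 differ.
Enumerating the 8 input combinations, 4 give g2 = 1 and 4 give g2 = 0.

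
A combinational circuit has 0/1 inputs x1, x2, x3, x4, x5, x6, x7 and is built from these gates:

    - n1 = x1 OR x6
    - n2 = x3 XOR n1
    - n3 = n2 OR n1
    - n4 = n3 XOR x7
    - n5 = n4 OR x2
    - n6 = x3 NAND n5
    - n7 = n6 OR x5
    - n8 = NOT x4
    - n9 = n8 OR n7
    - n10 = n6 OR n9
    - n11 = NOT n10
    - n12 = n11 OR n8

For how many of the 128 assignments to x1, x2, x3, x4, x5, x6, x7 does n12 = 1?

76

n12 = n11 OR n8 must be 1, so at least one of n11, n8 is 1.
Enumerating the 128 input combinations, 76 give n12 = 1 and 52 give n12 = 0.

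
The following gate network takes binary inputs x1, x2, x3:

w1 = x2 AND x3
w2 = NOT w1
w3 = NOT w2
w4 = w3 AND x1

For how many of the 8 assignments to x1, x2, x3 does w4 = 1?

w4 = w3 AND x1 must be 1, so both w3 = 1 and x1 = 1.
Enumerating the 8 input combinations, 1 give w4 = 1 and 7 give w4 = 0.

1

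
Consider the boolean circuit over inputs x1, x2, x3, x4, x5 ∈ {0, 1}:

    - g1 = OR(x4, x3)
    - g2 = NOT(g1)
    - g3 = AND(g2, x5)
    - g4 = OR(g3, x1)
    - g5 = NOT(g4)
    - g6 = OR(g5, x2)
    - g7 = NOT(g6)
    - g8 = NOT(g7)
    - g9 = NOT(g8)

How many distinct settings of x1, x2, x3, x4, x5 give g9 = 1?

g9 = NOT(g8) must be 1, so g8 = 0.
g8 = NOT(g7) must be 0, so g7 = 1.
Enumerating the 32 input combinations, 9 give g9 = 1 and 23 give g9 = 0.

9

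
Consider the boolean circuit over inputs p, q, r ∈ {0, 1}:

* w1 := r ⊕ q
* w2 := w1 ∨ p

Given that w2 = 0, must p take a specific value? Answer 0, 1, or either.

w2 = w1 ∨ p must be 0, so both w1 = 0 and p = 0.
w1 = r ⊕ q must be 0, so r and q are equal.
Every assignment with w2 = 0 has p = 0; there are 2 such assignment(s).
  p=0, q=0, r=0
  p=0, q=1, r=1

0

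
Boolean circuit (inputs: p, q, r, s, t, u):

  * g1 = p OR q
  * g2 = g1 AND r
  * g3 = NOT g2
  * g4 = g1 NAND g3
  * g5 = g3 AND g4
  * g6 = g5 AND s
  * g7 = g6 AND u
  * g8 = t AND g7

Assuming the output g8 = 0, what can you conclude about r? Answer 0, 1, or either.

Both values of r occur among assignments with g8 = 0:
  r=0: p=0, q=0, r=0, s=0, t=0, u=0
  r=1: p=0, q=0, r=1, s=0, t=0, u=0

either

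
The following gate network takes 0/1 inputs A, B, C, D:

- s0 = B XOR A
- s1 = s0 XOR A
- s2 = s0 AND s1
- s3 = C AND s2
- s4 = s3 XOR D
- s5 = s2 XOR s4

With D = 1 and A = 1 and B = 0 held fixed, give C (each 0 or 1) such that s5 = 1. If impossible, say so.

s5 = s2 XOR s4 must be 1, so s2 and s4 differ.
Check with D = 1 and A = 1 and B = 0 and C=1:
s0 = B XOR A = 0 XOR 1 = 1
s1 = s0 XOR A = 1 XOR 1 = 0
s2 = s0 AND s1 = 1 AND 0 = 0
s3 = C AND s2 = 1 AND 0 = 0
s4 = s3 XOR D = 0 XOR 1 = 1
s5 = s2 XOR s4 = 0 XOR 1 = 1
So s5 = 1.

C=1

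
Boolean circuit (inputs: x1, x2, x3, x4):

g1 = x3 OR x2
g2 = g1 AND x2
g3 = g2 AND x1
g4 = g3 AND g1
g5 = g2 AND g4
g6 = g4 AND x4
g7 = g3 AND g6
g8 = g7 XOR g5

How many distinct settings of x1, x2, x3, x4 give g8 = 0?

g8 = g7 XOR g5 must be 0, so g7 and g5 are equal.
Enumerating the 16 input combinations, 14 give g8 = 0 and 2 give g8 = 1.

14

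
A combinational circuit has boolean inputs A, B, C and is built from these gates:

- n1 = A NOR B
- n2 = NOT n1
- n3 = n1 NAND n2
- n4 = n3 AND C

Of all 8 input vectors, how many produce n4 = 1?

4

n4 = n3 AND C must be 1, so both n3 = 1 and C = 1.
Satisfying assignments:
  A=0, B=0, C=1
  A=0, B=1, C=1
  A=1, B=0, C=1
  A=1, B=1, C=1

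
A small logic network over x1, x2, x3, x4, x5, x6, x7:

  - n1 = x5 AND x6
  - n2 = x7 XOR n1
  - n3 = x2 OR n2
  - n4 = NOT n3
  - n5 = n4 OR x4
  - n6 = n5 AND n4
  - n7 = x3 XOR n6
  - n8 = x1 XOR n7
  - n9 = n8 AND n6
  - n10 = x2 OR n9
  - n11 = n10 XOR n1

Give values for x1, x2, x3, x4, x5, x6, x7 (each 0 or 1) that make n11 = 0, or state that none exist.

Check with x1=0 x2=1 x3=1 x4=1 x5=1 x6=1 x7=1:
n1 = x5 AND x6 = 1 AND 1 = 1
n2 = x7 XOR n1 = 1 XOR 1 = 0
n3 = x2 OR n2 = 1 OR 0 = 1
n4 = NOT n3 = NOT 1 = 0
n5 = n4 OR x4 = 0 OR 1 = 1
n6 = n5 AND n4 = 1 AND 0 = 0
n7 = x3 XOR n6 = 1 XOR 0 = 1
n8 = x1 XOR n7 = 0 XOR 1 = 1
n9 = n8 AND n6 = 1 AND 0 = 0
n10 = x2 OR n9 = 1 OR 0 = 1
n11 = n10 XOR n1 = 1 XOR 1 = 0
So n11 = 0 as required.

x1=0 x2=1 x3=1 x4=1 x5=1 x6=1 x7=1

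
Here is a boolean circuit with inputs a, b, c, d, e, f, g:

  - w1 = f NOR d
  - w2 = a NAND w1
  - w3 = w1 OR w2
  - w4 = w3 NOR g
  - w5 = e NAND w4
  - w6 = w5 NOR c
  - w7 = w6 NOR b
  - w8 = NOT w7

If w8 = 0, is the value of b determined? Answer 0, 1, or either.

w8 = NOT w7 must be 0, so w7 = 1.
w7 = w6 NOR b must be 1, so both w6 = 0 and b = 0.
Every assignment with w8 = 0 has b = 0; there are 64 such assignment(s).

0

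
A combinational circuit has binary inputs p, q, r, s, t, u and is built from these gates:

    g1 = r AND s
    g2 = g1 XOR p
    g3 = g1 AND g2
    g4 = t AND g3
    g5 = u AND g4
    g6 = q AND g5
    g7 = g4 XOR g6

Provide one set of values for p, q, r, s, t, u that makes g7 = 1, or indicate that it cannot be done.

Check with p=0, q=1, r=1, s=1, t=1, u=0:
g1 = r AND s = 1 AND 1 = 1
g2 = g1 XOR p = 1 XOR 0 = 1
g3 = g1 AND g2 = 1 AND 1 = 1
g4 = t AND g3 = 1 AND 1 = 1
g5 = u AND g4 = 0 AND 1 = 0
g6 = q AND g5 = 1 AND 0 = 0
g7 = g4 XOR g6 = 1 XOR 0 = 1
So g7 = 1 as required.

p=0, q=1, r=1, s=1, t=1, u=0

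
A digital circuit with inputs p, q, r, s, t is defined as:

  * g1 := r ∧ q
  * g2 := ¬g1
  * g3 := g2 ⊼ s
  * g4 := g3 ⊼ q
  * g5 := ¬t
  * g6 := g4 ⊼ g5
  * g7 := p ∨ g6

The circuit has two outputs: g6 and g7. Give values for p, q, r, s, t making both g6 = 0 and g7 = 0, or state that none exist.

p=0 q=0 r=0 s=1 t=0

Check with p=0 q=0 r=0 s=1 t=0:
g1 = r ∧ q = 0 ∧ 0 = 0
g2 = ¬g1 = ¬0 = 1
g3 = g2 ⊼ s = 1 ⊼ 1 = 0
g4 = g3 ⊼ q = 0 ⊼ 0 = 1
g5 = ¬t = ¬0 = 1
g6 = g4 ⊼ g5 = 1 ⊼ 1 = 0
g7 = p ∨ g6 = 0 ∨ 0 = 0
So g6 = 0 and g7 = 0.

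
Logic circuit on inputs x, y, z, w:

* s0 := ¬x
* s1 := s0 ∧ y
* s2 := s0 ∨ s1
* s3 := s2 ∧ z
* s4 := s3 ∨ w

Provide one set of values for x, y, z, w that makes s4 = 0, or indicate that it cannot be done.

x=0, y=0, z=0, w=0

s4 = s3 ∨ w must be 0, so both s3 = 0 and w = 0.
Check with x=0, y=0, z=0, w=0:
s0 = ¬x = ¬0 = 1
s1 = s0 ∧ y = 1 ∧ 0 = 0
s2 = s0 ∨ s1 = 1 ∨ 0 = 1
s3 = s2 ∧ z = 1 ∧ 0 = 0
s4 = s3 ∨ w = 0 ∨ 0 = 0
So s4 = 0 as required.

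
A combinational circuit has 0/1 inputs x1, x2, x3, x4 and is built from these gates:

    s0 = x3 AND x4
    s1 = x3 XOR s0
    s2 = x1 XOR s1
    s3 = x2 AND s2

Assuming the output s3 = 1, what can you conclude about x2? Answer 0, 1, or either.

s3 = x2 AND s2 must be 1, so both x2 = 1 and s2 = 1.
Every assignment with s3 = 1 has x2 = 1; there are 4 such assignment(s).
  x1=0, x2=1, x3=1, x4=0
  x1=1, x2=1, x3=0, x4=0
  x1=1, x2=1, x3=0, x4=1
  x1=1, x2=1, x3=1, x4=1

1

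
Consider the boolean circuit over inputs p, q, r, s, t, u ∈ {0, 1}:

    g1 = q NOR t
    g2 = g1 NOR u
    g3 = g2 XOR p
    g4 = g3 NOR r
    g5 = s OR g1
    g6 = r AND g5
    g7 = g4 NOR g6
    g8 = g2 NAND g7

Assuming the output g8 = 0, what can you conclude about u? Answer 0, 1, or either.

0

g8 = g2 NAND g7 must be 0, so both g2 = 1 and g7 = 1.
g2 = g1 NOR u must be 1, so both g1 = 0 and u = 0.
g7 = g4 NOR g6 must be 1, so both g4 = 0 and g6 = 0.
Every assignment with g8 = 0 has u = 0; there are 12 such assignment(s).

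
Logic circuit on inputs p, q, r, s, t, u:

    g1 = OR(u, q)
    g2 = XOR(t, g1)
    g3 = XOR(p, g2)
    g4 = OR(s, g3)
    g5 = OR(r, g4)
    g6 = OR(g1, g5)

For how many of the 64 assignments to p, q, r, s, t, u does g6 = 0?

g6 = OR(g1, g5) must be 0, so both g1 = 0 and g5 = 0.
g1 = OR(u, q) must be 0, so both u = 0 and q = 0.
g5 = OR(r, g4) must be 0, so both r = 0 and g4 = 0.
Satisfying assignments:
  p=0, q=0, r=0, s=0, t=0, u=0
  p=1, q=0, r=0, s=0, t=1, u=0

2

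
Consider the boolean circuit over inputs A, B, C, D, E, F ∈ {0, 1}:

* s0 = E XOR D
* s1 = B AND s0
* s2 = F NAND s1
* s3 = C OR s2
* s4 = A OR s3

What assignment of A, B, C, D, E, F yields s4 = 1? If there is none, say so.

Check with A=1, B=0, C=0, D=1, E=1, F=1:
s0 = E XOR D = 1 XOR 1 = 0
s1 = B AND s0 = 0 AND 0 = 0
s2 = F NAND s1 = 1 NAND 0 = 1
s3 = C OR s2 = 0 OR 1 = 1
s4 = A OR s3 = 1 OR 1 = 1
So s4 = 1 as required.

A=1, B=0, C=0, D=1, E=1, F=1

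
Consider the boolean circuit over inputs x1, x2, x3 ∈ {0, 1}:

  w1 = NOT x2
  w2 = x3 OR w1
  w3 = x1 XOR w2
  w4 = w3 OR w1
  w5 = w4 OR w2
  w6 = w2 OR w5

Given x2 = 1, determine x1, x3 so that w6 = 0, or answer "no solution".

Check with x2 = 1 and x1=0, x3=0:
w1 = NOT x2 = NOT 1 = 0
w2 = x3 OR w1 = 0 OR 0 = 0
w3 = x1 XOR w2 = 0 XOR 0 = 0
w4 = w3 OR w1 = 0 OR 0 = 0
w5 = w4 OR w2 = 0 OR 0 = 0
w6 = w2 OR w5 = 0 OR 0 = 0
So w6 = 0.

x1=0 x3=0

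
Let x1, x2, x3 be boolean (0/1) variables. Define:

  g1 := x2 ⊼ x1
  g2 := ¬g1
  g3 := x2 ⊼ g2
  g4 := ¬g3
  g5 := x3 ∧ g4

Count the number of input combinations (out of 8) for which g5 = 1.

1

g5 = x3 ∧ g4 must be 1, so both x3 = 1 and g4 = 1.
Enumerating the 8 input combinations, 1 give g5 = 1 and 7 give g5 = 0.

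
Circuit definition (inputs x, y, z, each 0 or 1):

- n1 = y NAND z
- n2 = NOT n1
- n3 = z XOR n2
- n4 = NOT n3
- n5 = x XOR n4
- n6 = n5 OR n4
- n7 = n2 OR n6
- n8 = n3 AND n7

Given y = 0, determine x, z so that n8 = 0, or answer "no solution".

x=0 z=0

n8 = n3 AND n7 must be 0, so at least one of n3, n7 is 0.
Check with y = 0 and x=0, z=0:
n1 = y NAND z = 0 NAND 0 = 1
n2 = NOT n1 = NOT 1 = 0
n3 = z XOR n2 = 0 XOR 0 = 0
n4 = NOT n3 = NOT 0 = 1
n5 = x XOR n4 = 0 XOR 1 = 1
n6 = n5 OR n4 = 1 OR 1 = 1
n7 = n2 OR n6 = 0 OR 1 = 1
n8 = n3 AND n7 = 0 AND 1 = 0
So n8 = 0.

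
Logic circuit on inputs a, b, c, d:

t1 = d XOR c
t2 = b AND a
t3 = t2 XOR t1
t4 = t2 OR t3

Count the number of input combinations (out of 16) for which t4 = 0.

6

t4 = t2 OR t3 must be 0, so both t2 = 0 and t3 = 0.
Satisfying assignments:
  a=0, b=0, c=0, d=0
  a=0, b=0, c=1, d=1
  a=0, b=1, c=0, d=0
  a=0, b=1, c=1, d=1
  a=1, b=0, c=0, d=0
  a=1, b=0, c=1, d=1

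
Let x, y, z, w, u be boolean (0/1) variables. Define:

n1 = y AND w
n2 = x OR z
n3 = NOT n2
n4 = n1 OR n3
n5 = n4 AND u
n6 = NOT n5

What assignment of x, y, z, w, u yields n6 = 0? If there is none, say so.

Check with x=0, y=0, z=0, w=0, u=1:
n1 = y AND w = 0 AND 0 = 0
n2 = x OR z = 0 OR 0 = 0
n3 = NOT n2 = NOT 0 = 1
n4 = n1 OR n3 = 0 OR 1 = 1
n5 = n4 AND u = 1 AND 1 = 1
n6 = NOT n5 = NOT 1 = 0
So n6 = 0 as required.

x=0, y=0, z=0, w=0, u=1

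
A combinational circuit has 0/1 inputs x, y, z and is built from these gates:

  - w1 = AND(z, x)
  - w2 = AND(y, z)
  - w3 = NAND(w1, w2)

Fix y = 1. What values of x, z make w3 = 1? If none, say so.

w3 = NAND(w1, w2) must be 1, so at least one of w1, w2 is 0.
Check with y = 1 and x=0, z=0:
w1 = AND(z, x) = AND(0, 0) = 0
w2 = AND(y, z) = AND(1, 0) = 0
w3 = NAND(w1, w2) = NAND(0, 0) = 1
So w3 = 1.

x=0, z=0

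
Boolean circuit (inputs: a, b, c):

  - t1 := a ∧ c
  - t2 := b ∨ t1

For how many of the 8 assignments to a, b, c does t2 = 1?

t2 = b ∨ t1 must be 1, so at least one of b, t1 is 1.
Satisfying assignments:
  a=0, b=1, c=0
  a=0, b=1, c=1
  a=1, b=0, c=1
  a=1, b=1, c=0
  a=1, b=1, c=1

5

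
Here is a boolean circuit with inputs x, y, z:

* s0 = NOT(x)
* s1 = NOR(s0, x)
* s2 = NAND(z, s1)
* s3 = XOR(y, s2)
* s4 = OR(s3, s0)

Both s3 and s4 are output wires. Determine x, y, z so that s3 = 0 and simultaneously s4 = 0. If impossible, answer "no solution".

Check with x=1, y=1, z=0:
s0 = NOT(x) = NOT 1 = 0
s1 = NOR(s0, x) = NOR(0, 1) = 0
s2 = NAND(z, s1) = NAND(0, 0) = 1
s3 = XOR(y, s2) = XOR(1, 1) = 0
s4 = OR(s3, s0) = OR(0, 0) = 0
So s3 = 0 and s4 = 0.

x=1, y=1, z=0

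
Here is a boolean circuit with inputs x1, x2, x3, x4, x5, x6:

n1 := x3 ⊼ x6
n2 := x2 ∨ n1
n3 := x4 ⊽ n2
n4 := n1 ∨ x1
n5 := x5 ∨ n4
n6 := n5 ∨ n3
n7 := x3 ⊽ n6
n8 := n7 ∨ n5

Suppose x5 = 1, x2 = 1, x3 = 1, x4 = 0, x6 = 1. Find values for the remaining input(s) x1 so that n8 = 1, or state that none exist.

n8 = n7 ∨ n5 must be 1, so at least one of n7, n5 is 1.
Check with x5 = 1, x2 = 1, x3 = 1, x4 = 0, x6 = 1 and x1=1:
n1 = x3 ⊼ x6 = 1 ⊼ 1 = 0
n2 = x2 ∨ n1 = 1 ∨ 0 = 1
n3 = x4 ⊽ n2 = 0 ⊽ 1 = 0
n4 = n1 ∨ x1 = 0 ∨ 1 = 1
n5 = x5 ∨ n4 = 1 ∨ 1 = 1
n6 = n5 ∨ n3 = 1 ∨ 0 = 1
n7 = x3 ⊽ n6 = 1 ⊽ 1 = 0
n8 = n7 ∨ n5 = 0 ∨ 1 = 1
So n8 = 1.

x1=1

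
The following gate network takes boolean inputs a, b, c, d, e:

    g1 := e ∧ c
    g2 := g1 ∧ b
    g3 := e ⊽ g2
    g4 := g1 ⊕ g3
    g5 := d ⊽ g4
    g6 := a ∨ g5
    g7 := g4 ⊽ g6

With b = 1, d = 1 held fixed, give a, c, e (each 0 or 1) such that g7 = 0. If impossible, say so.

Check with b = 1, d = 1 and a=0, c=1, e=0:
g1 = e ∧ c = 0 ∧ 1 = 0
g2 = g1 ∧ b = 0 ∧ 1 = 0
g3 = e ⊽ g2 = 0 ⊽ 0 = 1
g4 = g1 ⊕ g3 = 0 ⊕ 1 = 1
g5 = d ⊽ g4 = 1 ⊽ 1 = 0
g6 = a ∨ g5 = 0 ∨ 0 = 0
g7 = g4 ⊽ g6 = 1 ⊽ 0 = 0
So g7 = 0.

a=0, c=1, e=0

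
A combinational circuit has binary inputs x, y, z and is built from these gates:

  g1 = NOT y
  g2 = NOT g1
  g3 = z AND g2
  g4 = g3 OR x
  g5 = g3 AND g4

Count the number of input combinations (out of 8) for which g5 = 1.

2

g5 = g3 AND g4 must be 1, so both g3 = 1 and g4 = 1.
g3 = z AND g2 must be 1, so both z = 1 and g2 = 1.
g4 = g3 OR x must be 1, so at least one of g3, x is 1.
Satisfying assignments:
  x=0, y=1, z=1
  x=1, y=1, z=1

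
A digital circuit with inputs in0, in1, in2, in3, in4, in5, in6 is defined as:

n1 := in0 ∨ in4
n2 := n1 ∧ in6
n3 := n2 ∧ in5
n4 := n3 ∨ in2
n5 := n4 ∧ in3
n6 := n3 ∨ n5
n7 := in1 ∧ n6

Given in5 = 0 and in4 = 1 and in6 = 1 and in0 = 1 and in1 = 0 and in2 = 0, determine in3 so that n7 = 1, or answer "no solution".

With in5 = 0 and in4 = 1 and in6 = 1 and in0 = 1 and in1 = 0 and in2 = 0 fixed, none of the 2 settings of in3 give n7 = 1.
For example, with in3=1:
n1 = in0 ∨ in4 = 1 ∨ 1 = 1
n2 = n1 ∧ in6 = 1 ∧ 1 = 1
n3 = n2 ∧ in5 = 1 ∧ 0 = 0
n4 = n3 ∨ in2 = 0 ∨ 0 = 0
n5 = n4 ∧ in3 = 0 ∧ 1 = 0
n6 = n3 ∨ n5 = 0 ∨ 0 = 0
n7 = in1 ∧ n6 = 0 ∧ 0 = 0
giving n7 = 0 ≠ 1.

no solution exists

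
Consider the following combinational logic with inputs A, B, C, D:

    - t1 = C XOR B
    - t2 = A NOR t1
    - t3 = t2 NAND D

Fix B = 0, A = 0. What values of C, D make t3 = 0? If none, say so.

t3 = t2 NAND D must be 0, so both t2 = 1 and D = 1.
t2 = A NOR t1 must be 1, so both A = 0 and t1 = 0.
Check with B = 0, A = 0 and C=0, D=1:
t1 = C XOR B = 0 XOR 0 = 0
t2 = A NOR t1 = 0 NOR 0 = 1
t3 = t2 NAND D = 1 NAND 1 = 0
So t3 = 0.

C=0, D=1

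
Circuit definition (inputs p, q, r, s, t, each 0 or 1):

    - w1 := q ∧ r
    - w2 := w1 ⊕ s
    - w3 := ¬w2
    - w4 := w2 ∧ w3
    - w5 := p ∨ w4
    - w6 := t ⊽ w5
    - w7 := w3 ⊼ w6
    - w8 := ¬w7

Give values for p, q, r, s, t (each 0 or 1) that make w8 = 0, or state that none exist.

w8 = ¬w7 must be 0, so w7 = 1.
w7 = w3 ⊼ w6 must be 1, so at least one of w3, w6 is 0.
Check with p=1 q=0 r=0 s=1 t=1:
w1 = q ∧ r = 0 ∧ 0 = 0
w2 = w1 ⊕ s = 0 ⊕ 1 = 1
w3 = ¬w2 = ¬1 = 0
w4 = w2 ∧ w3 = 1 ∧ 0 = 0
w5 = p ∨ w4 = 1 ∨ 0 = 1
w6 = t ⊽ w5 = 1 ⊽ 1 = 0
w7 = w3 ⊼ w6 = 0 ⊼ 0 = 1
w8 = ¬w7 = ¬1 = 0
So w8 = 0 as required.

p=1 q=0 r=0 s=1 t=1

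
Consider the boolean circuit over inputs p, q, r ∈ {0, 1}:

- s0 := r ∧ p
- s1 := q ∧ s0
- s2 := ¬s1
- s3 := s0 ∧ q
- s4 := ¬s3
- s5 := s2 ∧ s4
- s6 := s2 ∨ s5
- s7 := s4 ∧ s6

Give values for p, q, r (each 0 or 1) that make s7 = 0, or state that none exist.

p=1, q=1, r=1

s7 = s4 ∧ s6 must be 0, so at least one of s4, s6 is 0.
Check with p=1, q=1, r=1:
s0 = r ∧ p = 1 ∧ 1 = 1
s1 = q ∧ s0 = 1 ∧ 1 = 1
s2 = ¬s1 = ¬1 = 0
s3 = s0 ∧ q = 1 ∧ 1 = 1
s4 = ¬s3 = ¬1 = 0
s5 = s2 ∧ s4 = 0 ∧ 0 = 0
s6 = s2 ∨ s5 = 0 ∨ 0 = 0
s7 = s4 ∧ s6 = 0 ∧ 0 = 0
So s7 = 0 as required.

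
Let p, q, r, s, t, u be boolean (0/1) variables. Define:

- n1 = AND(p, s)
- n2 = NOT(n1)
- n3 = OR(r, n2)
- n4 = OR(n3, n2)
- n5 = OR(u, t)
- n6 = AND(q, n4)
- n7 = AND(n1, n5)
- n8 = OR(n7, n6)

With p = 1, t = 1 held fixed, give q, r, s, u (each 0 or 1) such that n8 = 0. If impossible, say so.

n8 = OR(n7, n6) must be 0, so both n7 = 0 and n6 = 0.
n7 = AND(n1, n5) must be 0, so at least one of n1, n5 is 0.
Check with p = 1, t = 1 and q=0, r=0, s=0, u=1:
n1 = AND(p, s) = AND(1, 0) = 0
n2 = NOT(n1) = NOT 0 = 1
n3 = OR(r, n2) = OR(0, 1) = 1
n4 = OR(n3, n2) = OR(1, 1) = 1
n5 = OR(u, t) = OR(1, 1) = 1
n6 = AND(q, n4) = AND(0, 1) = 0
n7 = AND(n1, n5) = AND(0, 1) = 0
n8 = OR(n7, n6) = OR(0, 0) = 0
So n8 = 0.

q=0, r=0, s=0, u=1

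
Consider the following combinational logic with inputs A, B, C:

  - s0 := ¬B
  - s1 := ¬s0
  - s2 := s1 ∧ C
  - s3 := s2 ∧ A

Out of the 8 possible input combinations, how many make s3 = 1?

1

s3 = s2 ∧ A must be 1, so both s2 = 1 and A = 1.
s2 = s1 ∧ C must be 1, so both s1 = 1 and C = 1.
Satisfying assignments:
  A=1, B=1, C=1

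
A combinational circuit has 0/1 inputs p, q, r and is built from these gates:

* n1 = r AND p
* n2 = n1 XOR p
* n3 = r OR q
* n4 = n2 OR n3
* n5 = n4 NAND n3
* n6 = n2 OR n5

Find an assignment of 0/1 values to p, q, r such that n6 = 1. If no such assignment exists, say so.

p=1 q=0 r=0

n6 = n2 OR n5 must be 1, so at least one of n2, n5 is 1.
Check with p=1 q=0 r=0:
n1 = r AND p = 0 AND 1 = 0
n2 = n1 XOR p = 0 XOR 1 = 1
n3 = r OR q = 0 OR 0 = 0
n4 = n2 OR n3 = 1 OR 0 = 1
n5 = n4 NAND n3 = 1 NAND 0 = 1
n6 = n2 OR n5 = 1 OR 1 = 1
So n6 = 1 as required.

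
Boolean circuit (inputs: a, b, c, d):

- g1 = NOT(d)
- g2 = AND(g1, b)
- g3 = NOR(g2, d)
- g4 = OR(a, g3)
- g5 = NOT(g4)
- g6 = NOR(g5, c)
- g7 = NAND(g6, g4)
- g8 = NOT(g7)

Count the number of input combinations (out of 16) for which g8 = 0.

11

g8 = NOT(g7) must be 0, so g7 = 1.
g7 = NAND(g6, g4) must be 1, so at least one of g6, g4 is 0.
Enumerating the 16 input combinations, 11 give g8 = 0 and 5 give g8 = 1.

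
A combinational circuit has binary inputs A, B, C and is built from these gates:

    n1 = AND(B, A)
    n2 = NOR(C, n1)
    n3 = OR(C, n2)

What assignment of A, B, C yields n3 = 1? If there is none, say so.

A=1, B=0, C=0

n3 = OR(C, n2) must be 1, so at least one of C, n2 is 1.
Check with A=1, B=0, C=0:
n1 = AND(B, A) = AND(0, 1) = 0
n2 = NOR(C, n1) = NOR(0, 0) = 1
n3 = OR(C, n2) = OR(0, 1) = 1
So n3 = 1 as required.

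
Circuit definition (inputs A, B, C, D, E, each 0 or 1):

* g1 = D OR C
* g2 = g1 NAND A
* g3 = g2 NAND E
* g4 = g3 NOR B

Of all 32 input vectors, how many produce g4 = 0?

27

g4 = g3 NOR B must be 0, so at least one of g3, B is 1.
Enumerating the 32 input combinations, 27 give g4 = 0 and 5 give g4 = 1.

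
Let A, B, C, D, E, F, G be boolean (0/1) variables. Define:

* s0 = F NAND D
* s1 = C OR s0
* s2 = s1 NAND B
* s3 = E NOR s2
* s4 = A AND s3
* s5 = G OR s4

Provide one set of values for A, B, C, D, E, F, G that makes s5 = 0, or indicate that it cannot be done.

s5 = G OR s4 must be 0, so both G = 0 and s4 = 0.
s4 = A AND s3 must be 0, so at least one of A, s3 is 0.
Check with A=1, B=0, C=0, D=0, E=1, F=0, G=0:
s0 = F NAND D = 0 NAND 0 = 1
s1 = C OR s0 = 0 OR 1 = 1
s2 = s1 NAND B = 1 NAND 0 = 1
s3 = E NOR s2 = 1 NOR 1 = 0
s4 = A AND s3 = 1 AND 0 = 0
s5 = G OR s4 = 0 OR 0 = 0
So s5 = 0 as required.

A=1, B=0, C=0, D=0, E=1, F=0, G=0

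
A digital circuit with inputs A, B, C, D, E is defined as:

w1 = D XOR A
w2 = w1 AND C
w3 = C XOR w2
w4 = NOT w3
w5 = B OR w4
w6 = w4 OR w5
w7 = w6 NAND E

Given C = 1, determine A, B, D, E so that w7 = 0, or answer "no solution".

w7 = w6 NAND E must be 0, so both w6 = 1 and E = 1.
Check with C = 1 and A=1, B=1, D=0, E=1:
w1 = D XOR A = 0 XOR 1 = 1
w2 = w1 AND C = 1 AND 1 = 1
w3 = C XOR w2 = 1 XOR 1 = 0
w4 = NOT w3 = NOT 0 = 1
w5 = B OR w4 = 1 OR 1 = 1
w6 = w4 OR w5 = 1 OR 1 = 1
w7 = w6 NAND E = 1 NAND 1 = 0
So w7 = 0.

A=1 B=1 D=0 E=1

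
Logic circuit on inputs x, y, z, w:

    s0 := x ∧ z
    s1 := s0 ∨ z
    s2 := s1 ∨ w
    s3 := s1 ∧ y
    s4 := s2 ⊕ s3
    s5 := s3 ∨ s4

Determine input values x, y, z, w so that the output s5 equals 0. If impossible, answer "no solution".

x=1 y=0 z=0 w=0

s5 = s3 ∨ s4 must be 0, so both s3 = 0 and s4 = 0.
s3 = s1 ∧ y must be 0, so at least one of s1, y is 0.
Check with x=1 y=0 z=0 w=0:
s0 = x ∧ z = 1 ∧ 0 = 0
s1 = s0 ∨ z = 0 ∨ 0 = 0
s2 = s1 ∨ w = 0 ∨ 0 = 0
s3 = s1 ∧ y = 0 ∧ 0 = 0
s4 = s2 ⊕ s3 = 0 ⊕ 0 = 0
s5 = s3 ∨ s4 = 0 ∨ 0 = 0
So s5 = 0 as required.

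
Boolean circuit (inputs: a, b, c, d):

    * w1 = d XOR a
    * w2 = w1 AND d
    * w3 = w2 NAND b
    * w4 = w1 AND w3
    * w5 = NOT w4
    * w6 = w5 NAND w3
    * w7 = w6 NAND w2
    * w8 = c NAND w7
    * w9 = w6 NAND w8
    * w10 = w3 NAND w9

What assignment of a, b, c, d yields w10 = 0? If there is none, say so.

w10 = w3 NAND w9 must be 0, so both w3 = 1 and w9 = 1.
w3 = w2 NAND b must be 1, so at least one of w2, b is 0.
Check with a=1, b=1, c=1, d=1:
w1 = d XOR a = 1 XOR 1 = 0
w2 = w1 AND d = 0 AND 1 = 0
w3 = w2 NAND b = 0 NAND 1 = 1
w4 = w1 AND w3 = 0 AND 1 = 0
w5 = NOT w4 = NOT 0 = 1
w6 = w5 NAND w3 = 1 NAND 1 = 0
w7 = w6 NAND w2 = 0 NAND 0 = 1
w8 = c NAND w7 = 1 NAND 1 = 0
w9 = w6 NAND w8 = 0 NAND 0 = 1
w10 = w3 NAND w9 = 1 NAND 1 = 0
So w10 = 0 as required.

a=1, b=1, c=1, d=1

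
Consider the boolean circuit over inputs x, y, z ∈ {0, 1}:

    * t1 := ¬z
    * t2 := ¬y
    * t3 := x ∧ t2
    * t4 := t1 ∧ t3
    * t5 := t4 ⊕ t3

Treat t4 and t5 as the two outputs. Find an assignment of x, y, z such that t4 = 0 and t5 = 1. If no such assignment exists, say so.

Check with x=1, y=0, z=1:
t1 = ¬z = ¬1 = 0
t2 = ¬y = ¬0 = 1
t3 = x ∧ t2 = 1 ∧ 1 = 1
t4 = t1 ∧ t3 = 0 ∧ 1 = 0
t5 = t4 ⊕ t3 = 0 ⊕ 1 = 1
So t4 = 0 and t5 = 1.

x=1, y=0, z=1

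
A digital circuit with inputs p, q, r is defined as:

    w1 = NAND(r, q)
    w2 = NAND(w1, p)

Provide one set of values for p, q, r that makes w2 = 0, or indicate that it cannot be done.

p=1 q=0 r=0

w2 = NAND(w1, p) must be 0, so both w1 = 1 and p = 1.
w1 = NAND(r, q) must be 1, so at least one of r, q is 0.
Check with p=1 q=0 r=0:
w1 = NAND(r, q) = NAND(0, 0) = 1
w2 = NAND(w1, p) = NAND(1, 1) = 0
So w2 = 0 as required.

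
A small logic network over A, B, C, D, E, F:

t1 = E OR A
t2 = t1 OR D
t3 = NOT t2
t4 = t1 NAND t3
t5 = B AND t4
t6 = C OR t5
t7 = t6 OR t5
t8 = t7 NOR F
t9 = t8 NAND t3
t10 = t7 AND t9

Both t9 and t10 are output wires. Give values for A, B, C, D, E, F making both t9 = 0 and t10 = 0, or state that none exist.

A=0 B=0 C=0 D=0 E=0 F=0

Check with A=0 B=0 C=0 D=0 E=0 F=0:
t1 = E OR A = 0 OR 0 = 0
t2 = t1 OR D = 0 OR 0 = 0
t3 = NOT t2 = NOT 0 = 1
t4 = t1 NAND t3 = 0 NAND 1 = 1
t5 = B AND t4 = 0 AND 1 = 0
t6 = C OR t5 = 0 OR 0 = 0
t7 = t6 OR t5 = 0 OR 0 = 0
t8 = t7 NOR F = 0 NOR 0 = 1
t9 = t8 NAND t3 = 1 NAND 1 = 0
t10 = t7 AND t9 = 0 AND 0 = 0
So t9 = 0 and t10 = 0.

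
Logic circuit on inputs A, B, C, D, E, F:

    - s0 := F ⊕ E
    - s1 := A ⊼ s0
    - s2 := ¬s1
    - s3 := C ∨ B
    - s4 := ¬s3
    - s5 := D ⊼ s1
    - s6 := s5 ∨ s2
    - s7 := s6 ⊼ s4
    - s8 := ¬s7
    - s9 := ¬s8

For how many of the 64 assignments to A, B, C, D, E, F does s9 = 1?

s9 = ¬s8 must be 1, so s8 = 0.
s8 = ¬s7 must be 0, so s7 = 1.
Enumerating the 64 input combinations, 54 give s9 = 1 and 10 give s9 = 0.

54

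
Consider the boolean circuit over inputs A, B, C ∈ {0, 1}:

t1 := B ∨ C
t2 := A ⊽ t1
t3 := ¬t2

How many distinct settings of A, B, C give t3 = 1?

7

t3 = ¬t2 must be 1, so t2 = 0.
t2 = A ⊽ t1 must be 0, so at least one of A, t1 is 1.
Enumerating the 8 input combinations, 7 give t3 = 1 and 1 give t3 = 0.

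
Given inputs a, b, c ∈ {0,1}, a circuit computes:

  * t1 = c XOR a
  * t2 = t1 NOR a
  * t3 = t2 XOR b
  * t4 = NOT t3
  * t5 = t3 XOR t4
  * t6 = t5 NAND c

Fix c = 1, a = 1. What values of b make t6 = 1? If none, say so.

no solution exists

With c = 1, a = 1 fixed, none of the 2 settings of b give t6 = 1.
For example, with b=0:
t1 = c XOR a = 1 XOR 1 = 0
t2 = t1 NOR a = 0 NOR 1 = 0
t3 = t2 XOR b = 0 XOR 0 = 0
t4 = NOT t3 = NOT 0 = 1
t5 = t3 XOR t4 = 0 XOR 1 = 1
t6 = t5 NAND c = 1 NAND 1 = 0
giving t6 = 0 ≠ 1.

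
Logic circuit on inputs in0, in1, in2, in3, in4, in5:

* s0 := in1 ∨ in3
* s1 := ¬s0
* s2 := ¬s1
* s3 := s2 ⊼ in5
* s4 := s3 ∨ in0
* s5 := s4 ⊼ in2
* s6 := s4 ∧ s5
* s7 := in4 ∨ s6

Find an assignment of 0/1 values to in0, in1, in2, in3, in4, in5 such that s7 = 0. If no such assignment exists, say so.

Check with in0=0, in1=0, in2=1, in3=1, in4=0, in5=0:
s0 = in1 ∨ in3 = 0 ∨ 1 = 1
s1 = ¬s0 = ¬1 = 0
s2 = ¬s1 = ¬0 = 1
s3 = s2 ⊼ in5 = 1 ⊼ 0 = 1
s4 = s3 ∨ in0 = 1 ∨ 0 = 1
s5 = s4 ⊼ in2 = 1 ⊼ 1 = 0
s6 = s4 ∧ s5 = 1 ∧ 0 = 0
s7 = in4 ∨ s6 = 0 ∨ 0 = 0
So s7 = 0 as required.

in0=0, in1=0, in2=1, in3=1, in4=0, in5=0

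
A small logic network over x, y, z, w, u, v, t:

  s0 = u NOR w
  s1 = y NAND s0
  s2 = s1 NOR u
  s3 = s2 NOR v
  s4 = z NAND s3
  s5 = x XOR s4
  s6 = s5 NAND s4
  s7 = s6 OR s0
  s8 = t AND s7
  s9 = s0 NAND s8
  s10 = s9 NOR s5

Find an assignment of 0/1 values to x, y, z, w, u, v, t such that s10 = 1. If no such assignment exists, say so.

s10 = s9 NOR s5 must be 1, so both s9 = 0 and s5 = 0.
s9 = s0 NAND s8 must be 0, so both s0 = 1 and s8 = 1.
s5 = x XOR s4 must be 0, so x and s4 are equal.
Check with x=0, y=0, z=1, w=0, u=0, v=0, t=1:
s0 = u NOR w = 0 NOR 0 = 1
s1 = y NAND s0 = 0 NAND 1 = 1
s2 = s1 NOR u = 1 NOR 0 = 0
s3 = s2 NOR v = 0 NOR 0 = 1
s4 = z NAND s3 = 1 NAND 1 = 0
s5 = x XOR s4 = 0 XOR 0 = 0
s6 = s5 NAND s4 = 0 NAND 0 = 1
s7 = s6 OR s0 = 1 OR 1 = 1
s8 = t AND s7 = 1 AND 1 = 1
s9 = s0 NAND s8 = 1 NAND 1 = 0
s10 = s9 NOR s5 = 0 NOR 0 = 1
So s10 = 1 as required.

x=0, y=0, z=1, w=0, u=0, v=0, t=1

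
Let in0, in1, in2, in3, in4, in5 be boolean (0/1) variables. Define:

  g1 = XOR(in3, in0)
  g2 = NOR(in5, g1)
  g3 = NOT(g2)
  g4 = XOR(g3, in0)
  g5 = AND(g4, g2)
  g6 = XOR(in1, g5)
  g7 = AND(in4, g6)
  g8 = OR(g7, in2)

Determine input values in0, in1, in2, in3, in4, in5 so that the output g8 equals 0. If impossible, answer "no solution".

in0=0 in1=0 in2=0 in3=0 in4=1 in5=1

g8 = OR(g7, in2) must be 0, so both g7 = 0 and in2 = 0.
g7 = AND(in4, g6) must be 0, so at least one of in4, g6 is 0.
Check with in0=0 in1=0 in2=0 in3=0 in4=1 in5=1:
g1 = XOR(in3, in0) = XOR(0, 0) = 0
g2 = NOR(in5, g1) = NOR(1, 0) = 0
g3 = NOT(g2) = NOT 0 = 1
g4 = XOR(g3, in0) = XOR(1, 0) = 1
g5 = AND(g4, g2) = AND(1, 0) = 0
g6 = XOR(in1, g5) = XOR(0, 0) = 0
g7 = AND(in4, g6) = AND(1, 0) = 0
g8 = OR(g7, in2) = OR(0, 0) = 0
So g8 = 0 as required.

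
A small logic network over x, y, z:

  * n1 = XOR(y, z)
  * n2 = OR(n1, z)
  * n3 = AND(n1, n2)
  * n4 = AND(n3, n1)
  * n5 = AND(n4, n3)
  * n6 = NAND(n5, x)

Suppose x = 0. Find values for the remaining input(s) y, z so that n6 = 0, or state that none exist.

With x = 0 fixed, none of the 4 settings of y, z give n6 = 0.
For example, with y=1, z=1:
n1 = XOR(y, z) = XOR(1, 1) = 0
n2 = OR(n1, z) = OR(0, 1) = 1
n3 = AND(n1, n2) = AND(0, 1) = 0
n4 = AND(n3, n1) = AND(0, 0) = 0
n5 = AND(n4, n3) = AND(0, 0) = 0
n6 = NAND(n5, x) = NAND(0, 0) = 1
giving n6 = 1 ≠ 0.

no solution exists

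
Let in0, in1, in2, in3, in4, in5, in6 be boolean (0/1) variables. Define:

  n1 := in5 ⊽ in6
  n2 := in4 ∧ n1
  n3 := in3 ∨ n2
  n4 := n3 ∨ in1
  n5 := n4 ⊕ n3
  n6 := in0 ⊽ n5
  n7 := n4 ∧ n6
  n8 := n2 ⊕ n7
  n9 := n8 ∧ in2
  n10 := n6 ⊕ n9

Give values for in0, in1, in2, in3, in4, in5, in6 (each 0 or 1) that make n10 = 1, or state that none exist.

n10 = n6 ⊕ n9 must be 1, so n6 and n9 differ.
Check with in0=0 in1=0 in2=0 in3=0 in4=1 in5=0 in6=0:
n1 = in5 ⊽ in6 = 0 ⊽ 0 = 1
n2 = in4 ∧ n1 = 1 ∧ 1 = 1
n3 = in3 ∨ n2 = 0 ∨ 1 = 1
n4 = n3 ∨ in1 = 1 ∨ 0 = 1
n5 = n4 ⊕ n3 = 1 ⊕ 1 = 0
n6 = in0 ⊽ n5 = 0 ⊽ 0 = 1
n7 = n4 ∧ n6 = 1 ∧ 1 = 1
n8 = n2 ⊕ n7 = 1 ⊕ 1 = 0
n9 = n8 ∧ in2 = 0 ∧ 0 = 0
n10 = n6 ⊕ n9 = 1 ⊕ 0 = 1
So n10 = 1 as required.

in0=0 in1=0 in2=0 in3=0 in4=1 in5=0 in6=0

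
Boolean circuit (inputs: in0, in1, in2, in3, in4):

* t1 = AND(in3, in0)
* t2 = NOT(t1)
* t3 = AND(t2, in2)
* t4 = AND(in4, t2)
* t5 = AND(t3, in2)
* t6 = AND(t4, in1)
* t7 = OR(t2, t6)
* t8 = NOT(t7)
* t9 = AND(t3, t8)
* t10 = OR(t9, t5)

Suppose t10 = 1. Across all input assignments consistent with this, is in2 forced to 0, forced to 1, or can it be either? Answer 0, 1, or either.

1

t10 = OR(t9, t5) must be 1, so at least one of t9, t5 is 1.
Every assignment with t10 = 1 has in2 = 1; there are 12 such assignment(s).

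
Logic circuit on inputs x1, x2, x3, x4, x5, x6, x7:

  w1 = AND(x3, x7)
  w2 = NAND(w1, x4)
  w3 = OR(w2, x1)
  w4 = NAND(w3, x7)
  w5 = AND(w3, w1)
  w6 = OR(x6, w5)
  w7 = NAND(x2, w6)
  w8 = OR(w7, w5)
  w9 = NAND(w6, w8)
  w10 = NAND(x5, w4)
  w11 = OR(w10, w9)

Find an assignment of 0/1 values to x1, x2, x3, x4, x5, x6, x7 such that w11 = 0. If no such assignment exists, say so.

x1=0, x2=0, x3=1, x4=1, x5=1, x6=1, x7=1

w11 = OR(w10, w9) must be 0, so both w10 = 0 and w9 = 0.
w10 = NAND(x5, w4) must be 0, so both x5 = 1 and w4 = 1.
Check with x1=0, x2=0, x3=1, x4=1, x5=1, x6=1, x7=1:
w1 = AND(x3, x7) = AND(1, 1) = 1
w2 = NAND(w1, x4) = NAND(1, 1) = 0
w3 = OR(w2, x1) = OR(0, 0) = 0
w4 = NAND(w3, x7) = NAND(0, 1) = 1
w5 = AND(w3, w1) = AND(0, 1) = 0
w6 = OR(x6, w5) = OR(1, 0) = 1
w7 = NAND(x2, w6) = NAND(0, 1) = 1
w8 = OR(w7, w5) = OR(1, 0) = 1
w9 = NAND(w6, w8) = NAND(1, 1) = 0
w10 = NAND(x5, w4) = NAND(1, 1) = 0
w11 = OR(w10, w9) = OR(0, 0) = 0
So w11 = 0 as required.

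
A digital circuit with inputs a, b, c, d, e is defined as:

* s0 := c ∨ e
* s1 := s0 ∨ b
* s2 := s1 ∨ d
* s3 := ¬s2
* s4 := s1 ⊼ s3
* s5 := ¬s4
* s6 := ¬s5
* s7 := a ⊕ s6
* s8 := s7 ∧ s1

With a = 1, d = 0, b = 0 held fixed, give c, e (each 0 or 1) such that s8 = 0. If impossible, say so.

c=0, e=0

s8 = s7 ∧ s1 must be 0, so at least one of s7, s1 is 0.
Check with a = 1, d = 0, b = 0 and c=0, e=0:
s0 = c ∨ e = 0 ∨ 0 = 0
s1 = s0 ∨ b = 0 ∨ 0 = 0
s2 = s1 ∨ d = 0 ∨ 0 = 0
s3 = ¬s2 = ¬0 = 1
s4 = s1 ⊼ s3 = 0 ⊼ 1 = 1
s5 = ¬s4 = ¬1 = 0
s6 = ¬s5 = ¬0 = 1
s7 = a ⊕ s6 = 1 ⊕ 1 = 0
s8 = s7 ∧ s1 = 0 ∧ 0 = 0
So s8 = 0.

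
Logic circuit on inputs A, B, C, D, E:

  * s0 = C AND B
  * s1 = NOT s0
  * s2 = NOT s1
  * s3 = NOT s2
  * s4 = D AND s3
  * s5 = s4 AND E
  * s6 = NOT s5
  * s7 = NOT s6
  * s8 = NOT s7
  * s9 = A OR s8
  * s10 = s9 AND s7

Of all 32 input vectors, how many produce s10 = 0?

29

s10 = s9 AND s7 must be 0, so at least one of s9, s7 is 0.
Enumerating the 32 input combinations, 29 give s10 = 0 and 3 give s10 = 1.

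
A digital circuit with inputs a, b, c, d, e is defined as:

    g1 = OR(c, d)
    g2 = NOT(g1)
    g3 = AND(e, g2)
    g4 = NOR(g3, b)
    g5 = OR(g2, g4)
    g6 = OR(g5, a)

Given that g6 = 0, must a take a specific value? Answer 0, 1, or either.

0

g6 = OR(g5, a) must be 0, so both g5 = 0 and a = 0.
Every assignment with g6 = 0 has a = 0; there are 6 such assignment(s).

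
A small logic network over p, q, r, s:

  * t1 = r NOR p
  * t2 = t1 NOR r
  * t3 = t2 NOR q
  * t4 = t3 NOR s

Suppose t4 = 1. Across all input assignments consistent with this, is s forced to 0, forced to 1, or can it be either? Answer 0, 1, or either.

t4 = t3 NOR s must be 1, so both t3 = 0 and s = 0.
t3 = t2 NOR q must be 0, so at least one of t2, q is 1.
Every assignment with t4 = 1 has s = 0; there are 5 such assignment(s).

0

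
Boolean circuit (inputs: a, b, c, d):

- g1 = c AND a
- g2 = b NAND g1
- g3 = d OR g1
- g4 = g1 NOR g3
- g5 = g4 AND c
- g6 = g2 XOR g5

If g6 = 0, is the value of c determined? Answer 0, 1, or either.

g6 = g2 XOR g5 must be 0, so g2 and g5 are equal.
Every assignment with g6 = 0 has c = 1; there are 4 such assignment(s).
  a=0, b=0, c=1, d=0
  a=0, b=1, c=1, d=0
  a=1, b=1, c=1, d=0
  a=1, b=1, c=1, d=1

1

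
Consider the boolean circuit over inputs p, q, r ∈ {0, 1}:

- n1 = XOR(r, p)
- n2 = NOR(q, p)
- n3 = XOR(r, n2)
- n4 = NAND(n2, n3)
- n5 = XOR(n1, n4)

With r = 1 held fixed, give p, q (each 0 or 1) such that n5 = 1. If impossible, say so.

n5 = XOR(n1, n4) must be 1, so n1 and n4 differ.
Check with r = 1 and p=1, q=1:
n1 = XOR(r, p) = XOR(1, 1) = 0
n2 = NOR(q, p) = NOR(1, 1) = 0
n3 = XOR(r, n2) = XOR(1, 0) = 1
n4 = NAND(n2, n3) = NAND(0, 1) = 1
n5 = XOR(n1, n4) = XOR(0, 1) = 1
So n5 = 1.

p=1, q=1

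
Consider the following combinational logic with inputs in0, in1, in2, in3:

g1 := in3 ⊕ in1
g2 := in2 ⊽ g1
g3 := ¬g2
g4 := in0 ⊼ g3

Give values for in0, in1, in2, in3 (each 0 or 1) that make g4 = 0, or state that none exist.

in0=1, in1=1, in2=1, in3=1

g4 = in0 ⊼ g3 must be 0, so both in0 = 1 and g3 = 1.
g3 = ¬g2 must be 1, so g2 = 0.
Check with in0=1, in1=1, in2=1, in3=1:
g1 = in3 ⊕ in1 = 1 ⊕ 1 = 0
g2 = in2 ⊽ g1 = 1 ⊽ 0 = 0
g3 = ¬g2 = ¬0 = 1
g4 = in0 ⊼ g3 = 1 ⊼ 1 = 0
So g4 = 0 as required.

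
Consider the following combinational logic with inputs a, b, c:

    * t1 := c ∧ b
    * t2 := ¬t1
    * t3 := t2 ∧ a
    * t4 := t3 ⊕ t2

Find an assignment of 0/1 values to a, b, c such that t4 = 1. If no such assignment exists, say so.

a=0 b=1 c=0

Check with a=0 b=1 c=0:
t1 = c ∧ b = 0 ∧ 1 = 0
t2 = ¬t1 = ¬0 = 1
t3 = t2 ∧ a = 1 ∧ 0 = 0
t4 = t3 ⊕ t2 = 0 ⊕ 1 = 1
So t4 = 1 as required.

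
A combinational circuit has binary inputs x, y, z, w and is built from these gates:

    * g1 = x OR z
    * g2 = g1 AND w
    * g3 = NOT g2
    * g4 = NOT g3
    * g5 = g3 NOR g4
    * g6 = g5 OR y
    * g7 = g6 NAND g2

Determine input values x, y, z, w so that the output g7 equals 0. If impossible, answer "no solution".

x=1, y=1, z=0, w=1

g7 = g6 NAND g2 must be 0, so both g6 = 1 and g2 = 1.
g6 = g5 OR y must be 1, so at least one of g5, y is 1.
g2 = g1 AND w must be 1, so both g1 = 1 and w = 1.
Check with x=1, y=1, z=0, w=1:
g1 = x OR z = 1 OR 0 = 1
g2 = g1 AND w = 1 AND 1 = 1
g3 = NOT g2 = NOT 1 = 0
g4 = NOT g3 = NOT 0 = 1
g5 = g3 NOR g4 = 0 NOR 1 = 0
g6 = g5 OR y = 0 OR 1 = 1
g7 = g6 NAND g2 = 1 NAND 1 = 0
So g7 = 0 as required.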